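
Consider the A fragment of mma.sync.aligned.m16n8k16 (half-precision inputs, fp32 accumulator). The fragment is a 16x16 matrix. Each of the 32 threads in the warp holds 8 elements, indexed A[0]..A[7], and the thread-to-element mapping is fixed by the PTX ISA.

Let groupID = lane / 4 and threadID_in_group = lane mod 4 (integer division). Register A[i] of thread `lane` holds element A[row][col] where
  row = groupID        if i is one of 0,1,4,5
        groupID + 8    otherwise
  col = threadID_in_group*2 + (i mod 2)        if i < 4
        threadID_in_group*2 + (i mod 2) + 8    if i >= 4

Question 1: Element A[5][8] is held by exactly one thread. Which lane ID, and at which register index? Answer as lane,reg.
r:5=>grp=5,rB=0  c:8=>cB=1,tig=0,lo=0
L=5*4+0=20  i=1*4+0*2+0=4

20,4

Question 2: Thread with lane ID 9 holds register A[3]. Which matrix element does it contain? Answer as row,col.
10,3

L=9=>grp=9>>2=2, tig=9&3=1
[3]=>row 2+8=10  col 1·2+1+0=3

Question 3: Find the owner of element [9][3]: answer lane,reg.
5,3

r=9->g=1,rb=1  c=3->cb=0,t=1,b0=1
L=1*4+1=5  i=0*4+1*2+1=3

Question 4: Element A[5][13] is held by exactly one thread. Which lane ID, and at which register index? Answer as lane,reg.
22,5

r:5=>grp=5,rB=0  c:13=>cB=1,tig=2,lo=1
L=5*4+2=22  i=1*4+0*2+1=5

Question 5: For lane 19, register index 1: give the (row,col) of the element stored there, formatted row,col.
19: g=4,t=3
[1] (4+0,3*2+1+0) = (4,7)

4,7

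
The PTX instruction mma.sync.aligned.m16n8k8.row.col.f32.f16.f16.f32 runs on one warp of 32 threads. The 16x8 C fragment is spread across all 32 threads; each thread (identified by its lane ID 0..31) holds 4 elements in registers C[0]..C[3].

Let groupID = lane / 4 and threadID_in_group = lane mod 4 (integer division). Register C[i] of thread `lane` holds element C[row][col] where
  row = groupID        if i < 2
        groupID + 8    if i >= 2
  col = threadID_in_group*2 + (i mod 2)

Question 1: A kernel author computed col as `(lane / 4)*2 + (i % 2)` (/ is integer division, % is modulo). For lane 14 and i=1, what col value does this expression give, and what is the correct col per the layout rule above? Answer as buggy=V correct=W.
`(lane / 4)*2 + (i % 2)`[14,1]⇒7
lane 14: gr=3 (14/4), th=2 (14%4)
i=1: r=3+0=3, c=2*2+1=5
col: 7 vs 5

buggy=7 correct=5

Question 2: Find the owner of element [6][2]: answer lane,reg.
r=6->g=6,rb=0  c=2->t=1,b0=0
L=6*4+1=25  i=0*2+0=0

25,0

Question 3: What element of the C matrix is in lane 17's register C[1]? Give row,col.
lane 17->17/4=4, 17 mod 4=1
i=1  r:4+0->4  c:2·1+1->3

4,3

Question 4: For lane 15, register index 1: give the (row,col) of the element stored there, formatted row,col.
lane 15: gid=3 (15/4), tid=3 (15%4)
i=1: r=3+0=3, c=3*2+1=7

3,7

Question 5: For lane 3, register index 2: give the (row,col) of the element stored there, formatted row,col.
8,6

3: G=0,T=3
[2] (0+8,3*2+0) = (8,6)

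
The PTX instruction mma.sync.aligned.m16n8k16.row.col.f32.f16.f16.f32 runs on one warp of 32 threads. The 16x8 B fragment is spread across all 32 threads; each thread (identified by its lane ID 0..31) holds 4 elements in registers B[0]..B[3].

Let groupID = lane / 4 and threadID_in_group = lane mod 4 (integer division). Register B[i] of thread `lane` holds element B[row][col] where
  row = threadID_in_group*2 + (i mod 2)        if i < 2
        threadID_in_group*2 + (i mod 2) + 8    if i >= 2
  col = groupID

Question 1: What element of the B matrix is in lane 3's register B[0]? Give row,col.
6,0

lane 3: G=0 (3/4), T=3 (3%4)
i=0: r=3*2+0+0=6, c=G=0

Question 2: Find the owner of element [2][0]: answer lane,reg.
c=0⇒gr=0  r=2⇒Rb=0,th=1,odd=0
L=0*4+1=1  i=0*2+0=0

1,0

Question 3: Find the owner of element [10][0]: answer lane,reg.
c=0→G=0  r=10→rhi=1,T=1,p=0
L=0*4+1=1  i=1*2+0=2

1,2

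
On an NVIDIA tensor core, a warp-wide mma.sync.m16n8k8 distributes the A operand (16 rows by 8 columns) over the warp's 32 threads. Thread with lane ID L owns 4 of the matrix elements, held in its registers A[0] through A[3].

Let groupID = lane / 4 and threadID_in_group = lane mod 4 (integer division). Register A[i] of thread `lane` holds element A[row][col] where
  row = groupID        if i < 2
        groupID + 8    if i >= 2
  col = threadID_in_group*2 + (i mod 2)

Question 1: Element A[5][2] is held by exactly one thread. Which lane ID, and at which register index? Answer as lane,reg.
r=5->g=5,rb=0  c=2->t=1,b0=0
L=5*4+1=21  i=0*2+0=0

21,0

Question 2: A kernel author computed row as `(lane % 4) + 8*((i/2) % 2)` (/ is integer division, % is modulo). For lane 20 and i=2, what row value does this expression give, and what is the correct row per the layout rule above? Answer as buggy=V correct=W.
buggy=8 correct=13

`(lane % 4) + 8*((i/2) % 2)`[20,2]->8
20: g=5,t=0
[2] (5+8,0*2+0) = (13,0)
row: 8 vs 13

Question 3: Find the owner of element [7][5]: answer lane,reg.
r: 7->gid=7,r8=0  c: 5->tid=2,i&1=1
L=7*4+2=30  i=0*2+1=1

30,1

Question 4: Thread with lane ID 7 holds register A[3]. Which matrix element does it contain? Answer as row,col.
9,7

lane 7⇒7/4=1, 7 mod 4=3
i=3  r:1+8⇒9  c:2·3+1⇒7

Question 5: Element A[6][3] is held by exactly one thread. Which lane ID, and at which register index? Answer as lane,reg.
r:6=>grp=6,rB=0  c:3=>tig=1,lo=1
L=6*4+1=25  i=0*2+1=1

25,1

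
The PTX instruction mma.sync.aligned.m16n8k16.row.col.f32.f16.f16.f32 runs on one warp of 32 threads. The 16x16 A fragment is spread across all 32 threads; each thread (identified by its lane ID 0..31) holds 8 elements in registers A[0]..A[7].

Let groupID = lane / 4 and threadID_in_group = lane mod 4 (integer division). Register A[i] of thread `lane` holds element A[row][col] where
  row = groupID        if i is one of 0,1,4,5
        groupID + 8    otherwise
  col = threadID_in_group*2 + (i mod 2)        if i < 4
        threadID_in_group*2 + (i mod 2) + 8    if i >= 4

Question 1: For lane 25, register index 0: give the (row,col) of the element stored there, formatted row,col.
6,2

L=25->gid=25>>2=6, tid=25&3=1
[0]->row 6+0=6  col 1·2+0+0=2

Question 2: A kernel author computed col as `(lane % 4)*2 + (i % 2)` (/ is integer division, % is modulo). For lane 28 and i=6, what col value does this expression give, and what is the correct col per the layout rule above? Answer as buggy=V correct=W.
`(lane % 4)*2 + (i % 2)`[28,6]=>0
lane 28: grp=7 (28/4), tig=0 (28%4)
i=6: r=7+8=15, c=0*2+0+8=8
col: 0 vs 8

buggy=0 correct=8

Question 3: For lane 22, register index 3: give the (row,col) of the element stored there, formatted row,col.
lane 22→22/4=5, 22 mod 4=2
i=3  r:5+8→13  c:2·2+1+0→5

13,5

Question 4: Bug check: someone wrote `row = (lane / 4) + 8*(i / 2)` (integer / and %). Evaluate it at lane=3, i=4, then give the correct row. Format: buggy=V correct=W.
`(lane / 4) + 8*(i / 2)`[3,4]=>16
L=3=>grp=3>>2=0, tig=3&3=3
[4]=>row 0+0=0  col 3·2+0+8=14
row: 16 vs 0

buggy=16 correct=0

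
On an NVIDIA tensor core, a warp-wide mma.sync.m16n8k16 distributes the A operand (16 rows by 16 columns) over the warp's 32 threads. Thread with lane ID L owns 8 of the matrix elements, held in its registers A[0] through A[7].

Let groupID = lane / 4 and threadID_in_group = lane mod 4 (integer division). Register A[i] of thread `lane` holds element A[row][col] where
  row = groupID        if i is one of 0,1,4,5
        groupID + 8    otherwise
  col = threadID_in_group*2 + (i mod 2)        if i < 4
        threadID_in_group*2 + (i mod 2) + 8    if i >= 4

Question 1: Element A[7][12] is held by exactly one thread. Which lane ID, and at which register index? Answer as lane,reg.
r: 7->gid=7,r8=0  c: 12->c8=1,tid=2,i&1=0
L=7*4+2=30  i=1*4+0*2+0=4

30,4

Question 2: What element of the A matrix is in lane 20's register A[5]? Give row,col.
L=20->g=20>>2=5, t=20&3=0
[5]->row 5+0=5  col 0·2+1+8=9

5,9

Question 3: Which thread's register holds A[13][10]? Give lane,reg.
r:13=>grp=5,rB=1  c:10=>cB=1,tig=1,lo=0
L=5*4+1=21  i=1*4+1*2+0=6

21,6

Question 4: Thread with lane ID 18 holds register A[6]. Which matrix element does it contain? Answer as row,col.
12,12

L=18=>grp=18>>2=4, tig=18&3=2
[6]=>row 4+8=12  col 2·2+0+8=12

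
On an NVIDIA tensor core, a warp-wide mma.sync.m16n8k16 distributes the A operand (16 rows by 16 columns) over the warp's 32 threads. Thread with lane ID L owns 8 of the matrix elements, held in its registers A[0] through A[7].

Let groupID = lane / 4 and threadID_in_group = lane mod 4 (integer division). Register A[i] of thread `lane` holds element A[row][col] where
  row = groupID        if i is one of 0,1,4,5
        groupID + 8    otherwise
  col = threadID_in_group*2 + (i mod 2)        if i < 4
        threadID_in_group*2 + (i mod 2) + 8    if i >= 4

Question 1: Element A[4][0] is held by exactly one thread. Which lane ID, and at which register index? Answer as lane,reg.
16,0

r=4->g=4,rb=0  c=0->cb=0,t=0,b0=0
L=4*4+0=16  i=0*4+0*2+0=0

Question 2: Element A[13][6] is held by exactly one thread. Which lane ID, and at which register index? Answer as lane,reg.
23,2

r=13->g=5,rb=1  c=6->cb=0,t=3,b0=0
L=5*4+3=23  i=0*4+1*2+0=2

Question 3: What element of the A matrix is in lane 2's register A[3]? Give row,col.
lane 2: gr=0 (2/4), th=2 (2%4)
i=3: r=0+8=8, c=2*2+1+0=5

8,5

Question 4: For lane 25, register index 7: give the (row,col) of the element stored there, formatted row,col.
lane 25: g=6 (25/4), t=1 (25%4)
i=7: r=6+8=14, c=1*2+1+8=11

14,11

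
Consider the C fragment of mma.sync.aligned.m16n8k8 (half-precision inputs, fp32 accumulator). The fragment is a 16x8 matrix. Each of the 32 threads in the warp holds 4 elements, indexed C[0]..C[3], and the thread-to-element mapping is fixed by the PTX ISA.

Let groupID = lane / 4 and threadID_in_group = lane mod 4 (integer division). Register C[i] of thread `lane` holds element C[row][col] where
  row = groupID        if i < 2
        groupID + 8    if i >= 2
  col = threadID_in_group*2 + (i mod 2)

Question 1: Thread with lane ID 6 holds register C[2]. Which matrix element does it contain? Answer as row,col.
9,4

lane 6: grp=1 (6/4), tig=2 (6%4)
i=2: r=1+8=9, c=2*2+0=4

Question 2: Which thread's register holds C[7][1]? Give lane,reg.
r=7→G=7,rhi=0  c=1→T=0,p=1
L=7*4+0=28  i=0*2+1=1

28,1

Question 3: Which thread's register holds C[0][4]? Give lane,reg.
r=0→G=0,rhi=0  c=4→T=2,p=0
L=0*4+2=2  i=0*2+0=0

2,0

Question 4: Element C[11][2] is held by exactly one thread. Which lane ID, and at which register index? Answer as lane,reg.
13,2

r: 11->gid=3,r8=1  c: 2->tid=1,i&1=0
L=3*4+1=13  i=1*2+0=2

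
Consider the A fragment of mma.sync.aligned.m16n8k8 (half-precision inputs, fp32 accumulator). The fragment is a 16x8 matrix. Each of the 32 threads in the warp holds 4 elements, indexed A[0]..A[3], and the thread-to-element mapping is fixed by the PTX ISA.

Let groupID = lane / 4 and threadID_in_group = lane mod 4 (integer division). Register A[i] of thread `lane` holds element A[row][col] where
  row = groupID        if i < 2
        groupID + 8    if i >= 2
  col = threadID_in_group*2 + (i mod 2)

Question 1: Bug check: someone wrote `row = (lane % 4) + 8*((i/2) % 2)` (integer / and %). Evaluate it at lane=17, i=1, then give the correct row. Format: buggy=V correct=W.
buggy=1 correct=4

`(lane % 4) + 8*((i/2) % 2)`[17,1]⇒1
lane 17⇒17/4=4, 17 mod 4=1
i=1  r:4+0⇒4  c:2·1+1⇒3
row: 1 vs 4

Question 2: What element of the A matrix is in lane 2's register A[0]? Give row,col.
0,4

lane 2->2/4=0, 2 mod 4=2
i=0  r:0+0->0  c:2·2+0->4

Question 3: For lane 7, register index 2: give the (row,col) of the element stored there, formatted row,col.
9,6

L=7→G=7>>2=1, T=7&3=3
[2]→row 1+8=9  col 3·2+0=6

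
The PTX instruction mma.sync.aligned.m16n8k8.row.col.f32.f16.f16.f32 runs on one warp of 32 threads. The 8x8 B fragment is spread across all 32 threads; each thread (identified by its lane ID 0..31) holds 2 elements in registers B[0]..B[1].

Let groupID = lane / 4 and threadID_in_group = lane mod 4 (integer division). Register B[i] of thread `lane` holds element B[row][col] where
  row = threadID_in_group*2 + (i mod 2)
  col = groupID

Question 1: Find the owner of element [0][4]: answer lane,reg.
16,0

c=4->g=4  r=0->t=0,b0=0
L=4*4+0=16  i=0=0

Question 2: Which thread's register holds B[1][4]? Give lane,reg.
c:4=>grp=4  r:1=>tig=0,lo=1
L=4*4+0=16  i=1=1

16,1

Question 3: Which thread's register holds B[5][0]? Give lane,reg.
2,1

c=0⇒gr=0  r=5⇒th=2,odd=1
L=0*4+2=2  i=1=1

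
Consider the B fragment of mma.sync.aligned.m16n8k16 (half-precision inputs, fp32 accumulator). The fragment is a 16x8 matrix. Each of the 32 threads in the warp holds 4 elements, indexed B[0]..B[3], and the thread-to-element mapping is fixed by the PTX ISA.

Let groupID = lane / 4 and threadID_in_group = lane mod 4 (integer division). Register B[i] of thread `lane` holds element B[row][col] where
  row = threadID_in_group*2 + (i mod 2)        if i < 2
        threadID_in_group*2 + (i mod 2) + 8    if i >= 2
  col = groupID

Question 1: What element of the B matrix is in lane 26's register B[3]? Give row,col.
13,6

26: gid=6,tid=2
[3] (2*2+1+8,6) = (13,6)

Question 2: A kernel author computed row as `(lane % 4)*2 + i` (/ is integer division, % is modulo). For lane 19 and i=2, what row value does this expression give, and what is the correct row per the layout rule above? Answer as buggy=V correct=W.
buggy=8 correct=14

`(lane % 4)*2 + i`[19,2]->8
lane 19: g=4 (19/4), t=3 (19%4)
i=2: r=3*2+0+8=14, c=g=4
row: 8 vs 14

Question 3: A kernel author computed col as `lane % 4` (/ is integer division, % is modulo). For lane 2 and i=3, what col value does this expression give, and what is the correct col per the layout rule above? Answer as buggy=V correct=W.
`lane % 4`[2,3]->2
2: gid=0,tid=2
[3] (2*2+1+8,0) = (13,0)
col: 2 vs 0

buggy=2 correct=0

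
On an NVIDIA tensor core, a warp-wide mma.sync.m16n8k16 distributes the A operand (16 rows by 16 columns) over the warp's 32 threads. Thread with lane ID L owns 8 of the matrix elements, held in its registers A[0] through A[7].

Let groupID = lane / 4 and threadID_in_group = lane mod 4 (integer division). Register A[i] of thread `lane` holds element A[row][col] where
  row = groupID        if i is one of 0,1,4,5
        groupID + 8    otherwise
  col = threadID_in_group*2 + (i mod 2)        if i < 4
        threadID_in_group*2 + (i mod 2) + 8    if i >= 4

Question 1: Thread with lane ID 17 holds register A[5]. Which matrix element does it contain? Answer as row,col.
4,11

lane 17: gr=4 (17/4), th=1 (17%4)
i=5: r=4+0=4, c=1*2+1+8=11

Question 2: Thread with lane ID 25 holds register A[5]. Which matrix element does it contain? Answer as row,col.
lane 25->25/4=6, 25 mod 4=1
i=5  r:6+0->6  c:2·1+1+8->11

6,11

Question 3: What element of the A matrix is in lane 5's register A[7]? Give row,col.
lane 5⇒5/4=1, 5 mod 4=1
i=7  r:1+8⇒9  c:2·1+1+8⇒11

9,11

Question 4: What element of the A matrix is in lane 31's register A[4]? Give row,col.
lane 31->31/4=7, 31 mod 4=3
i=4  r:7+0->7  c:2·3+0+8->14

7,14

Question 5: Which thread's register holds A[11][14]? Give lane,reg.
15,6

r=11->g=3,rb=1  c=14->cb=1,t=3,b0=0
L=3*4+3=15  i=1*4+1*2+0=6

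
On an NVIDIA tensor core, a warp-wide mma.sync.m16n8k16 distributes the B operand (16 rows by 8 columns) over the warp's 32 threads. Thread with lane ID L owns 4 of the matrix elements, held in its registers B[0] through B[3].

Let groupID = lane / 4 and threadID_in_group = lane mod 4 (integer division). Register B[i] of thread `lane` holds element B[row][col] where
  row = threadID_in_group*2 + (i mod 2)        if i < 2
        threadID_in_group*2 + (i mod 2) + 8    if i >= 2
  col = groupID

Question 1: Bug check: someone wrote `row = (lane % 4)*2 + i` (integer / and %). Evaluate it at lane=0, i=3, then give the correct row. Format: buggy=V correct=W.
`(lane % 4)*2 + i`[0,3]→3
lane 0: G=0 (0/4), T=0 (0%4)
i=3: r=0*2+1+8=9, c=G=0
row: 3 vs 9

buggy=3 correct=9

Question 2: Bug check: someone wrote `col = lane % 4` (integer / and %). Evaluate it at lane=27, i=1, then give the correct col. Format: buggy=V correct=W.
`lane % 4`[27,1]⇒3
lane 27⇒27/4=6, 27 mod 4=3
i=1  r:2·3+1+0⇒7  c:6
col: 3 vs 6

buggy=3 correct=6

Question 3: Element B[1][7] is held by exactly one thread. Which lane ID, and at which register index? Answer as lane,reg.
28,1

c=7->g=7  r=1->rb=0,t=0,b0=1
L=7*4+0=28  i=0*2+1=1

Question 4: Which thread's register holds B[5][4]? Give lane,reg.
c=4->g=4  r=5->rb=0,t=2,b0=1
L=4*4+2=18  i=0*2+1=1

18,1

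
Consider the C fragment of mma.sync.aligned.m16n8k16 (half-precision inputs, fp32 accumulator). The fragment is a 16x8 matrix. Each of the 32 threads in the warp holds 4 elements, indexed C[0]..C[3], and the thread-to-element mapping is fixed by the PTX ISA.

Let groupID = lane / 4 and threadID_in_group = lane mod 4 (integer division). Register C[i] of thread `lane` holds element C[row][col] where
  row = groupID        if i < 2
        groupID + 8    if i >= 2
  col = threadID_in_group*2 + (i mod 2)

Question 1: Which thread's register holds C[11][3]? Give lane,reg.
r=11->g=3,rb=1  c=3->t=1,b0=1
L=3*4+1=13  i=1*2+1=3

13,3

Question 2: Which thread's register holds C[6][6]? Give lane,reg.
27,0

r: 6->gid=6,r8=0  c: 6->tid=3,i&1=0
L=6*4+3=27  i=0*2+0=0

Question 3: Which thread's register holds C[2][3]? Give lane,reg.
9,1

r=2⇒gr=2,Rb=0  c=3⇒th=1,odd=1
L=2*4+1=9  i=0*2+1=1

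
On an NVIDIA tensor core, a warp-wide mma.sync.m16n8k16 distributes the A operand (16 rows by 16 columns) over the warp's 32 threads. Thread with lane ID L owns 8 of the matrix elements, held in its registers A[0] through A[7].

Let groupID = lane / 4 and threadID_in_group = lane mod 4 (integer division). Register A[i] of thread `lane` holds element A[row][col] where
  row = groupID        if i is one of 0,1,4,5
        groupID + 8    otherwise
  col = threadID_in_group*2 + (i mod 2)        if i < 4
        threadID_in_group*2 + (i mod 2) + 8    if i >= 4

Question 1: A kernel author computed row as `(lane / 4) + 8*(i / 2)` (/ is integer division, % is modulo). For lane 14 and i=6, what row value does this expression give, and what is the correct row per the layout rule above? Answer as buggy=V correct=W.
`(lane / 4) + 8*(i / 2)`[14,6]->27
lane 14->14/4=3, 14 mod 4=2
i=6  r:3+8->11  c:2·2+0+8->12
row: 27 vs 11

buggy=27 correct=11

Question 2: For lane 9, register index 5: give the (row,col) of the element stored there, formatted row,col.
2,11

lane 9: grp=2 (9/4), tig=1 (9%4)
i=5: r=2+0=2, c=1*2+1+8=11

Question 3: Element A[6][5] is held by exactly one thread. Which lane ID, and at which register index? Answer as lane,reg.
r=6->g=6,rb=0  c=5->cb=0,t=2,b0=1
L=6*4+2=26  i=0*4+0*2+1=1

26,1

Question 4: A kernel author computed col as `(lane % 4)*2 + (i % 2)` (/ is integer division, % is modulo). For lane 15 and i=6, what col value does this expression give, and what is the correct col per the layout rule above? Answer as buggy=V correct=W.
`(lane % 4)*2 + (i % 2)`[15,6]⇒6
15: gr=3,th=3
[6] (3+8,3*2+0+8) = (11,14)
col: 6 vs 14

buggy=6 correct=14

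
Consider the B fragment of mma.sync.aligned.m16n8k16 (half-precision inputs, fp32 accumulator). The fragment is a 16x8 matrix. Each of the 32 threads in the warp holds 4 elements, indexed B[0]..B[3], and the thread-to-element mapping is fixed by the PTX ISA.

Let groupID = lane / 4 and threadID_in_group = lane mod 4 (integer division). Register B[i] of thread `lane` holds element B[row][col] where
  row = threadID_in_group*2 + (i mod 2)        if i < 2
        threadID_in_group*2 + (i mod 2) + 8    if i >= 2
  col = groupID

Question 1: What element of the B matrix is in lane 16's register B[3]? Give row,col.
16: g=4,t=0
[3] (0*2+1+8,4) = (9,4)

9,4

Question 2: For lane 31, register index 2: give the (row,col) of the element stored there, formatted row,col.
lane 31->31/4=7, 31 mod 4=3
i=2  r:2·3+0+8->14  c:7

14,7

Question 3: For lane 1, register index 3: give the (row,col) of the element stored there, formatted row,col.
11,0

L=1→G=1>>2=0, T=1&3=1
[3]→row 1·2+1+8=11  col G=0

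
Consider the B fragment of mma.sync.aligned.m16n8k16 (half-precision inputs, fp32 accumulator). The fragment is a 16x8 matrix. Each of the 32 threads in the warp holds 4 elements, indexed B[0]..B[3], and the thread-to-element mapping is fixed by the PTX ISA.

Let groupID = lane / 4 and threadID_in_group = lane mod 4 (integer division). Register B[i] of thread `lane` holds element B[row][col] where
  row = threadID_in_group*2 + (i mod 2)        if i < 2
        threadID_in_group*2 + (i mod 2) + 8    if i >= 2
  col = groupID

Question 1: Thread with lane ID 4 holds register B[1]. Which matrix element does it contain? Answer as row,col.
lane 4=>4/4=1, 4 mod 4=0
i=1  r:2·0+1+0=>1  c:1

1,1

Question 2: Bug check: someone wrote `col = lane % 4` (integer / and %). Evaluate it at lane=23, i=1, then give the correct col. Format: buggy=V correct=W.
buggy=3 correct=5

`lane % 4`[23,1]=>3
L=23=>grp=23>>2=5, tig=23&3=3
[1]=>row 3·2+1+0=7  col grp=5
col: 3 vs 5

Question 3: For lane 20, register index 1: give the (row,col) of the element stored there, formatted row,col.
20: g=5,t=0
[1] (0*2+1+0,5) = (1,5)

1,5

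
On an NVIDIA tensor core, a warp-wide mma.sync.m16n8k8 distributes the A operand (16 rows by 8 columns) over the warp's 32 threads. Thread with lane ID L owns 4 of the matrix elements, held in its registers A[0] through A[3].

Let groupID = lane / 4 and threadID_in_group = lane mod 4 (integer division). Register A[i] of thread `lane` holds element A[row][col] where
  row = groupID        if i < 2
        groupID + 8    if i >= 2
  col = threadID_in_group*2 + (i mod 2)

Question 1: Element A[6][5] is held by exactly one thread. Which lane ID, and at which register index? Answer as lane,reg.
r=6->g=6,rb=0  c=5->t=2,b0=1
L=6*4+2=26  i=0*2+1=1

26,1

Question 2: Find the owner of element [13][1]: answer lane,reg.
20,3

r:13=>grp=5,rB=1  c:1=>tig=0,lo=1
L=5*4+0=20  i=1*2+1=3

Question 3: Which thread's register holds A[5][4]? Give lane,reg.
22,0

r:5=>grp=5,rB=0  c:4=>tig=2,lo=0
L=5*4+2=22  i=0*2+0=0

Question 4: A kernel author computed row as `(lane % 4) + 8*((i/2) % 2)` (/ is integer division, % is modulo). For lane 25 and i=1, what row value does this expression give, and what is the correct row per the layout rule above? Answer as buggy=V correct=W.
buggy=1 correct=6

`(lane % 4) + 8*((i/2) % 2)`[25,1]⇒1
25: gr=6,th=1
[1] (6+0,1*2+1) = (6,3)
row: 1 vs 6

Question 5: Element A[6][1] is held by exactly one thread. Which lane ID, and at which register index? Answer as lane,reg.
r=6⇒gr=6,Rb=0  c=1⇒th=0,odd=1
L=6*4+0=24  i=0*2+1=1

24,1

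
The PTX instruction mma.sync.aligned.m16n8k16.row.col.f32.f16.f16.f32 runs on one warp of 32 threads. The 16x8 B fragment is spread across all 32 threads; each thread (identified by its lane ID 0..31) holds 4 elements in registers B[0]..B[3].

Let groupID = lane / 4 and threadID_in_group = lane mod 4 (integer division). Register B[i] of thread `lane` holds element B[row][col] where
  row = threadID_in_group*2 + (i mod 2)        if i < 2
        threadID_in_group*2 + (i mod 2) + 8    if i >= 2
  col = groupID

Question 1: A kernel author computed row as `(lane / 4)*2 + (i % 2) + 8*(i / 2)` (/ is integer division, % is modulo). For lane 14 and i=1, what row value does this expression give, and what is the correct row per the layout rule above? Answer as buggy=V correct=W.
`(lane / 4)*2 + (i % 2) + 8*(i / 2)`[14,1]->7
lane 14: gid=3 (14/4), tid=2 (14%4)
i=1: r=2*2+1+0=5, c=gid=3
row: 7 vs 5

buggy=7 correct=5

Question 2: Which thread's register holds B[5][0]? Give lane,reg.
2,1

c:0=>grp=0  r:5=>rB=0,tig=2,lo=1
L=0*4+2=2  i=0*2+1=1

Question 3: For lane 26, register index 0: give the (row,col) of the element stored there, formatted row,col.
4,6

26: grp=6,tig=2
[0] (2*2+0+0,6) = (4,6)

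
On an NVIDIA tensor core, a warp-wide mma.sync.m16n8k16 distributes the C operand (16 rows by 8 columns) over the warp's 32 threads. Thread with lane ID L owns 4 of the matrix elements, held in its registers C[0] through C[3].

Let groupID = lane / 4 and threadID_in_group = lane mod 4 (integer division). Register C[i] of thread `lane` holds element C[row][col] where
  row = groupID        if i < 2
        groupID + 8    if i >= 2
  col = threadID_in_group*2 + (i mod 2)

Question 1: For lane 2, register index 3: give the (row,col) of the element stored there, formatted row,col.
8,5

lane 2->2/4=0, 2 mod 4=2
i=3  r:0+8->8  c:2·2+1->5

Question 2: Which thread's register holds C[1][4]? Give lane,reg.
r:1=>grp=1,rB=0  c:4=>tig=2,lo=0
L=1*4+2=6  i=0*2+0=0

6,0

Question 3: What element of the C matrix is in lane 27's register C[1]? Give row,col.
L=27→G=27>>2=6, T=27&3=3
[1]→row 6+0=6  col 3·2+1=7

6,7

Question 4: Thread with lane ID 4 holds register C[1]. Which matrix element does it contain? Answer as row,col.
lane 4->4/4=1, 4 mod 4=0
i=1  r:1+0->1  c:2·0+1->1

1,1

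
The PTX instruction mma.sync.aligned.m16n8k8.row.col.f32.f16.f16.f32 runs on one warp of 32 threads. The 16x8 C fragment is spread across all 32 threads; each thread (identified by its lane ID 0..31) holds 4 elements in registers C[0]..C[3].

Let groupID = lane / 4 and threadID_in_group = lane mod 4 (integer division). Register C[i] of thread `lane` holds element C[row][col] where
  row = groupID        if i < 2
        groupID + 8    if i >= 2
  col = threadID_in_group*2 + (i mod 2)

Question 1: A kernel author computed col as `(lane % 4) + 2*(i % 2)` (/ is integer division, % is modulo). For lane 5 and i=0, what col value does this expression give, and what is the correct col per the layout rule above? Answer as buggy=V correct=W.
`(lane % 4) + 2*(i % 2)`[5,0]→1
lane 5→5/4=1, 5 mod 4=1
i=0  r:1+0→1  c:2·1+0→2
col: 1 vs 2

buggy=1 correct=2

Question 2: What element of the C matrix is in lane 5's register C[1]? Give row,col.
lane 5: grp=1 (5/4), tig=1 (5%4)
i=1: r=1+0=1, c=1*2+1=3

1,3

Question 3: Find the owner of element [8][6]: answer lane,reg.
r=8⇒gr=0,Rb=1  c=6⇒th=3,odd=0
L=0*4+3=3  i=1*2+0=2

3,2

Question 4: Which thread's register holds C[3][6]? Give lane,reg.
r: 3->gid=3,r8=0  c: 6->tid=3,i&1=0
L=3*4+3=15  i=0*2+0=0

15,0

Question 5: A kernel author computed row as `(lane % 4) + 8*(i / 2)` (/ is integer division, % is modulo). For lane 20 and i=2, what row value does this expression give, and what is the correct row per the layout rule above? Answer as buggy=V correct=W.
buggy=8 correct=13

`(lane % 4) + 8*(i / 2)`[20,2]=>8
L=20=>grp=20>>2=5, tig=20&3=0
[2]=>row 5+8=13  col 0·2+0=0
row: 8 vs 13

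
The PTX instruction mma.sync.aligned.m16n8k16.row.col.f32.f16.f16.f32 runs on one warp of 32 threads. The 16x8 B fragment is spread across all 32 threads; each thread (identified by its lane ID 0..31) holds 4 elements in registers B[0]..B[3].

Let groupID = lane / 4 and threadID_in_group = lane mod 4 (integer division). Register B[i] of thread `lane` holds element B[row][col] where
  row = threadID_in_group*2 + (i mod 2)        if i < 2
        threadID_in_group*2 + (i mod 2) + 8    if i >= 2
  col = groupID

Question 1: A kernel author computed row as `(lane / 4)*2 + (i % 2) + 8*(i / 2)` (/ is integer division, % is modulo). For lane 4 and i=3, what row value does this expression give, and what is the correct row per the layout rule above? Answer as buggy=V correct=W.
`(lane / 4)*2 + (i % 2) + 8*(i / 2)`[4,3]⇒11
lane 4⇒4/4=1, 4 mod 4=0
i=3  r:2·0+1+8⇒9  c:1
row: 11 vs 9

buggy=11 correct=9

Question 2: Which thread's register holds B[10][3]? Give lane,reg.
c=3->g=3  r=10->rb=1,t=1,b0=0
L=3*4+1=13  i=1*2+0=2

13,2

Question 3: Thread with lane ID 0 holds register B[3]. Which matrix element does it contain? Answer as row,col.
L=0->g=0>>2=0, t=0&3=0
[3]->row 0·2+1+8=9  col g=0

9,0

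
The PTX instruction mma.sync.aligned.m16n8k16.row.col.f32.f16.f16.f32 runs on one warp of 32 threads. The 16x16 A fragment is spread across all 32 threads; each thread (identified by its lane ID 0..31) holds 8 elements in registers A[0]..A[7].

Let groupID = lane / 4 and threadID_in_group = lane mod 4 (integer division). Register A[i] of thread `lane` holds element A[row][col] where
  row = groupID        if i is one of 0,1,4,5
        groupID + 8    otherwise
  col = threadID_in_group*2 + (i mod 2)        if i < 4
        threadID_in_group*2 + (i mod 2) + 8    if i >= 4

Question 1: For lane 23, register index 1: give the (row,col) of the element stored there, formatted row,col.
L=23=>grp=23>>2=5, tig=23&3=3
[1]=>row 5+0=5  col 3·2+1+0=7

5,7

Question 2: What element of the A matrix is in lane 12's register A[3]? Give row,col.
11,1

12: grp=3,tig=0
[3] (3+8,0*2+1+0) = (11,1)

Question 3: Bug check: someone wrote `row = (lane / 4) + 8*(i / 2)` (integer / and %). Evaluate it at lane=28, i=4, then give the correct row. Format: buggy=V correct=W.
buggy=23 correct=7

`(lane / 4) + 8*(i / 2)`[28,4]=>23
lane 28: grp=7 (28/4), tig=0 (28%4)
i=4: r=7+0=7, c=0*2+0+8=8
row: 23 vs 7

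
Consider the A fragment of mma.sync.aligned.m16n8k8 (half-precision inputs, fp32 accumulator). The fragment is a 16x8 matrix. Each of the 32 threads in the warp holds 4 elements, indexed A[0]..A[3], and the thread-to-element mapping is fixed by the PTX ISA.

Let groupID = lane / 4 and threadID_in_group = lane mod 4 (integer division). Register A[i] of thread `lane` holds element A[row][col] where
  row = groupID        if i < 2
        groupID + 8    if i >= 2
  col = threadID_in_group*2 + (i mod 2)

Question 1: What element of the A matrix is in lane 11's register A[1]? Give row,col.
2,7

lane 11->11/4=2, 11 mod 4=3
i=1  r:2+0->2  c:2·3+1->7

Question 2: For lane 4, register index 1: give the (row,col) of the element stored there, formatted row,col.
1,1

L=4->g=4>>2=1, t=4&3=0
[1]->row 1+0=1  col 0·2+1=1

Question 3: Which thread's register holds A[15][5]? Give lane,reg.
r: 15->gid=7,r8=1  c: 5->tid=2,i&1=1
L=7*4+2=30  i=1*2+1=3

30,3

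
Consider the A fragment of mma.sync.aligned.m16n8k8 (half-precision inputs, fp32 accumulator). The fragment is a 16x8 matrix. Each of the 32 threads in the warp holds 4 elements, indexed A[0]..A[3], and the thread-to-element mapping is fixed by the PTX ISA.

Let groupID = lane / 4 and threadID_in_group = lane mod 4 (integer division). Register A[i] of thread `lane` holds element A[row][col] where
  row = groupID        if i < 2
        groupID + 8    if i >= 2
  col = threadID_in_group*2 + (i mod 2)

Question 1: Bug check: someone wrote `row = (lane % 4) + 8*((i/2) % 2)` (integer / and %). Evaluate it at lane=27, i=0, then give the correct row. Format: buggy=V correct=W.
`(lane % 4) + 8*((i/2) % 2)`[27,0]⇒3
27: gr=6,th=3
[0] (6+0,3*2+0) = (6,6)
row: 3 vs 6

buggy=3 correct=6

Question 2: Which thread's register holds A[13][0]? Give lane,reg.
r=13→G=5,rhi=1  c=0→T=0,p=0
L=5*4+0=20  i=1*2+0=2

20,2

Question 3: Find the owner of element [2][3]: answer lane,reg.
9,1

r: 2->gid=2,r8=0  c: 3->tid=1,i&1=1
L=2*4+1=9  i=0*2+1=1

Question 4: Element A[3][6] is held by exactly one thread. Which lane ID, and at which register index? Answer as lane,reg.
r=3→G=3,rhi=0  c=6→T=3,p=0
L=3*4+3=15  i=0*2+0=0

15,0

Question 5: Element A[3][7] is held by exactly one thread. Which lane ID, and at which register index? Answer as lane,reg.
r=3->g=3,rb=0  c=7->t=3,b0=1
L=3*4+3=15  i=0*2+1=1

15,1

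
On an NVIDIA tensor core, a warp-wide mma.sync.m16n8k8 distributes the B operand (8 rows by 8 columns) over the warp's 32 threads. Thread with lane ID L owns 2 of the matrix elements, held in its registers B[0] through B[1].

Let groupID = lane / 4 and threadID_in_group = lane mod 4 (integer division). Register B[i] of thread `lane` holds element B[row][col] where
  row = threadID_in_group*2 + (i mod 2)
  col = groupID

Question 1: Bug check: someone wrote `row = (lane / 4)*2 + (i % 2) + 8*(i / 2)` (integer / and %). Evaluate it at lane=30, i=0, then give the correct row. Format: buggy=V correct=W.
buggy=14 correct=4

`(lane / 4)*2 + (i % 2) + 8*(i / 2)`[30,0]⇒14
30: gr=7,th=2
[0] (2*2+0,7) = (4,7)
row: 14 vs 4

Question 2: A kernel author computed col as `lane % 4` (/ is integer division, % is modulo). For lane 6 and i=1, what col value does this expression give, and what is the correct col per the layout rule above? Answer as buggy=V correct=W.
buggy=2 correct=1

`lane % 4`[6,1]->2
6: gid=1,tid=2
[1] (2*2+1,1) = (5,1)
col: 2 vs 1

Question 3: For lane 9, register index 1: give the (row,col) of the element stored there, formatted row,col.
3,2

L=9→G=9>>2=2, T=9&3=1
[1]→row 1·2+1=3  col G=2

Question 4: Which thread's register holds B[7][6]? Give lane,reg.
27,1

c=6⇒gr=6  r=7⇒th=3,odd=1
L=6*4+3=27  i=1=1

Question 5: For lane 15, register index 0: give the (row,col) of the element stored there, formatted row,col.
6,3

lane 15⇒15/4=3, 15 mod 4=3
i=0  r:2·3+0⇒6  c:3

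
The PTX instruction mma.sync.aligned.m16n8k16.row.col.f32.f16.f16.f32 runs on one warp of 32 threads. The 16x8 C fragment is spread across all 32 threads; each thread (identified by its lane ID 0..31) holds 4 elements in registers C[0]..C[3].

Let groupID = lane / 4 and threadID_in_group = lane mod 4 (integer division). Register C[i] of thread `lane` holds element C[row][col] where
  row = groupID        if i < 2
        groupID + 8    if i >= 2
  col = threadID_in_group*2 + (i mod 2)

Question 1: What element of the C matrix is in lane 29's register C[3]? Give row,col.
lane 29->29/4=7, 29 mod 4=1
i=3  r:7+8->15  c:2·1+1->3

15,3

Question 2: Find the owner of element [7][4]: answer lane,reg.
r=7->g=7,rb=0  c=4->t=2,b0=0
L=7*4+2=30  i=0*2+0=0

30,0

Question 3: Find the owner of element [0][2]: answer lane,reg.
r=0->g=0,rb=0  c=2->t=1,b0=0
L=0*4+1=1  i=0*2+0=0

1,0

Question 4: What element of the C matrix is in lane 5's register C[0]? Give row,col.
L=5⇒gr=5>>2=1, th=5&3=1
[0]⇒row 1+0=1  col 1·2+0=2

1,2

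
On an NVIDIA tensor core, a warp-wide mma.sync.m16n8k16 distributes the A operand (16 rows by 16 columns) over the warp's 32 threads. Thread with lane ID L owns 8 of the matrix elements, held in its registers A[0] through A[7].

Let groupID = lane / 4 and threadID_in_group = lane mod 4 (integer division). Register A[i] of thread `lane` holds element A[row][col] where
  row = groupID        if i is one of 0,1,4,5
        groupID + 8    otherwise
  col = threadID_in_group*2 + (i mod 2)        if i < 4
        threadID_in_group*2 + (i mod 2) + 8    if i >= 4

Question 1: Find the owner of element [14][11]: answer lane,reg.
r=14⇒gr=6,Rb=1  c=11⇒Cb=1,th=1,odd=1
L=6*4+1=25  i=1*4+1*2+1=7

25,7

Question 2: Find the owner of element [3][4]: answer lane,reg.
14,0

r=3->g=3,rb=0  c=4->cb=0,t=2,b0=0
L=3*4+2=14  i=0*4+0*2+0=0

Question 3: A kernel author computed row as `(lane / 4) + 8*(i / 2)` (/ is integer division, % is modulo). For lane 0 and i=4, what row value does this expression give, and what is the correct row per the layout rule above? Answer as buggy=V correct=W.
`(lane / 4) + 8*(i / 2)`[0,4]->16
0: g=0,t=0
[4] (0+0,0*2+0+8) = (0,8)
row: 16 vs 0

buggy=16 correct=0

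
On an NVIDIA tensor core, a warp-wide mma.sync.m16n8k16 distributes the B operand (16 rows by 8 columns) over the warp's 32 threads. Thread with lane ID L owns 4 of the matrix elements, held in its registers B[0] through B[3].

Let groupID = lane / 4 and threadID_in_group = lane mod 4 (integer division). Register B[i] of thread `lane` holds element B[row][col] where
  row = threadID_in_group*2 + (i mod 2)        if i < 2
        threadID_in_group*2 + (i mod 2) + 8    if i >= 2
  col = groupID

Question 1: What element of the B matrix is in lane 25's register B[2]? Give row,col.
lane 25⇒25/4=6, 25 mod 4=1
i=2  r:2·1+0+8⇒10  c:6

10,6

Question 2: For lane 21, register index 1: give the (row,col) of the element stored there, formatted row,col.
lane 21: grp=5 (21/4), tig=1 (21%4)
i=1: r=1*2+1+0=3, c=grp=5

3,5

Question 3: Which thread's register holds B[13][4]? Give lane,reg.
c=4⇒gr=4  r=13⇒Rb=1,th=2,odd=1
L=4*4+2=18  i=1*2+1=3

18,3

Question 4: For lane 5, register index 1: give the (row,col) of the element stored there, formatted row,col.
3,1

L=5⇒gr=5>>2=1, th=5&3=1
[1]⇒row 1·2+1+0=3  col gr=1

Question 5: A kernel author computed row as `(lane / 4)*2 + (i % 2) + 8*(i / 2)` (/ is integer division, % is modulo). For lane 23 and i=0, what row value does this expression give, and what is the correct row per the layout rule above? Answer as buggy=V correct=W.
`(lane / 4)*2 + (i % 2) + 8*(i / 2)`[23,0]->10
23: gid=5,tid=3
[0] (3*2+0+0,5) = (6,5)
row: 10 vs 6

buggy=10 correct=6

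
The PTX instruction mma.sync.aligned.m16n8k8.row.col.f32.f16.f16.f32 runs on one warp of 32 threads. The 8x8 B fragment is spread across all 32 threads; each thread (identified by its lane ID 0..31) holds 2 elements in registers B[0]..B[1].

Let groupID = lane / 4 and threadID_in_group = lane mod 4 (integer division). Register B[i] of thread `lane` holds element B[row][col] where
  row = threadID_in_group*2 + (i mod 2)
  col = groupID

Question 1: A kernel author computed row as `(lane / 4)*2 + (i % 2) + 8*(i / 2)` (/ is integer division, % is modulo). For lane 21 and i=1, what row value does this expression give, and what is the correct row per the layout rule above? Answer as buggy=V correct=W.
`(lane / 4)*2 + (i % 2) + 8*(i / 2)`[21,1]->11
21: gid=5,tid=1
[1] (1*2+1,5) = (3,5)
row: 11 vs 3

buggy=11 correct=3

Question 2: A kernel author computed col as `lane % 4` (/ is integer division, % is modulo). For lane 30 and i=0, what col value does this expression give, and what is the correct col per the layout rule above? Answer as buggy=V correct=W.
`lane % 4`[30,0]⇒2
lane 30⇒30/4=7, 30 mod 4=2
i=0  r:2·2+0⇒4  c:7
col: 2 vs 7

buggy=2 correct=7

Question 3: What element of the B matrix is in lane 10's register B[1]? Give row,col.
L=10⇒gr=10>>2=2, th=10&3=2
[1]⇒row 2·2+1=5  col gr=2

5,2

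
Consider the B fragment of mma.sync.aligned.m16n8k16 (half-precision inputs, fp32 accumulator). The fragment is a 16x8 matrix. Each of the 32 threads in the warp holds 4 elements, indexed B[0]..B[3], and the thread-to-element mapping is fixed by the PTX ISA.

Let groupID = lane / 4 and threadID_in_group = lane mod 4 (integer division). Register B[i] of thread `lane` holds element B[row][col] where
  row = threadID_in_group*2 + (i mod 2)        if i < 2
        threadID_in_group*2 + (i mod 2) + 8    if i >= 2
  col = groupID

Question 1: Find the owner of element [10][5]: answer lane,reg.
21,2

c=5→G=5  r=10→rhi=1,T=1,p=0
L=5*4+1=21  i=1*2+0=2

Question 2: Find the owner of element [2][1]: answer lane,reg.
c:1=>grp=1  r:2=>rB=0,tig=1,lo=0
L=1*4+1=5  i=0*2+0=0

5,0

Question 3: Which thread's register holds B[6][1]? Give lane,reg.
7,0

c=1⇒gr=1  r=6⇒Rb=0,th=3,odd=0
L=1*4+3=7  i=0*2+0=0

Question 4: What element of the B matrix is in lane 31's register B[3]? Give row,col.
15,7

lane 31⇒31/4=7, 31 mod 4=3
i=3  r:2·3+1+8⇒15  c:7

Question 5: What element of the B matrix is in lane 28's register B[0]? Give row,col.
lane 28⇒28/4=7, 28 mod 4=0
i=0  r:2·0+0+0⇒0  c:7

0,7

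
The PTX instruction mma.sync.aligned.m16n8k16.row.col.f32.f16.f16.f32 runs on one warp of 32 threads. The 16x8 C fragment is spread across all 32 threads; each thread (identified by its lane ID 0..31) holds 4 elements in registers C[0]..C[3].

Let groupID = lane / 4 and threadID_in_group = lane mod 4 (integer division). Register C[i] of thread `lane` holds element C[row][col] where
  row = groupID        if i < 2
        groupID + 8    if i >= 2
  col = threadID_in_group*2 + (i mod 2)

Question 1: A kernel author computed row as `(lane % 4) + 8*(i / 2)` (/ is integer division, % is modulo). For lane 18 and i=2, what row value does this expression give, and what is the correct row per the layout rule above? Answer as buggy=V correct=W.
buggy=10 correct=12

`(lane % 4) + 8*(i / 2)`[18,2]→10
L=18→G=18>>2=4, T=18&3=2
[2]→row 4+8=12  col 2·2+0=4
row: 10 vs 12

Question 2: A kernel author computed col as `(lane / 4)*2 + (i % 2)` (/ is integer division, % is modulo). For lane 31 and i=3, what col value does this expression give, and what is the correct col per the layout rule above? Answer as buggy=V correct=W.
buggy=15 correct=7

`(lane / 4)*2 + (i % 2)`[31,3]->15
L=31->g=31>>2=7, t=31&3=3
[3]->row 7+8=15  col 3·2+1=7
col: 15 vs 7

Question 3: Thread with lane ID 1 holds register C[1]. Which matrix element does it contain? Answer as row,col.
lane 1->1/4=0, 1 mod 4=1
i=1  r:0+0->0  c:2·1+1->3

0,3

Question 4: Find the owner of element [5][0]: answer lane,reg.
20,0

r:5=>grp=5,rB=0  c:0=>tig=0,lo=0
L=5*4+0=20  i=0*2+0=0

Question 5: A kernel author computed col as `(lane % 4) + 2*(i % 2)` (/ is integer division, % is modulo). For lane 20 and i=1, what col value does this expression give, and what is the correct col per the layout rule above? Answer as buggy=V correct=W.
`(lane % 4) + 2*(i % 2)`[20,1]->2
20: gid=5,tid=0
[1] (5+0,0*2+1) = (5,1)
col: 2 vs 1

buggy=2 correct=1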